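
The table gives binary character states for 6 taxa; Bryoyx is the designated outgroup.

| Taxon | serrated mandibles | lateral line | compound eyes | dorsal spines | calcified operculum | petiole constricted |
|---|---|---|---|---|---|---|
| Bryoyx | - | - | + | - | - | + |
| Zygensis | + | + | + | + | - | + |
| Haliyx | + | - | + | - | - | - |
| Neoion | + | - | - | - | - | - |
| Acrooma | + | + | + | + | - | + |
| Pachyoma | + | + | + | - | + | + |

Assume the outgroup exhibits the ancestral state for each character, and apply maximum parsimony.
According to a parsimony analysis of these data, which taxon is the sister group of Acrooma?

Zygensis

Character polarity is set by the outgroup: the derived state is whichever differs from the outgroup's state, so for compound eyes, petiole constricted the derived state is '-', and for the remaining characters it is '+'.
All ingroup taxa share the derived state '+' for serrated mandibles; it defines the ingroup but does not resolve relationships within it.
Only Acrooma, Pachyoma, and Zygensis show the derived state '+' for lateral line, supporting them as a clade.
compound eyes: derived state '-' in Neoion only — an autapomorphy, so it tells us nothing about relationships among taxa.
dorsal spines (derived state '+') is shared by Acrooma and Zygensis — a synapomorphy uniting that clade.
calcified operculum (derived state '+') is unique to Pachyoma (autapomorphy; uninformative for grouping).
Only Haliyx and Neoion show the derived state '-' for petiole constricted, supporting them as a clade.
Most parsimonious ingroup topology: (((Zygensis,Acrooma),Pachyoma),(Haliyx,Neoion)).
Acrooma and Zygensis form a cherry on this tree, so they are sister taxa.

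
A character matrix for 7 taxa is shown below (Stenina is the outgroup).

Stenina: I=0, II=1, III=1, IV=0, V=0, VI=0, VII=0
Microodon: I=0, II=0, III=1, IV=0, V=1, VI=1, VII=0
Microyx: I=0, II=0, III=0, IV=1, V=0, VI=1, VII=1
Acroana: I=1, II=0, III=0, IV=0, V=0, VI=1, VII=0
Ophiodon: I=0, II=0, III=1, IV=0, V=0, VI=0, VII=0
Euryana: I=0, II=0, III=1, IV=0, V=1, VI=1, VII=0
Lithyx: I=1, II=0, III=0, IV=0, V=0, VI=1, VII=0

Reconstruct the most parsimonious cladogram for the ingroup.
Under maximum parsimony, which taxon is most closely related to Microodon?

Euryana

Character polarity is set by the outgroup: the derived state is whichever differs from the outgroup's state, so for II, III the derived state is '0', and for the remaining characters it is '1'.
I (derived state '1') is shared by Acroana and Lithyx — a synapomorphy uniting that clade.
All ingroup taxa share the derived state '0' for II; it defines the ingroup but does not resolve relationships within it.
III: derived state '0' in Acroana, Lithyx, and Microyx only — synapomorphy for {Acroana, Lithyx, Microyx}.
IV (derived state '1') is unique to Microyx (autapomorphy; uninformative for grouping).
V: derived state '1' in Euryana and Microodon only — synapomorphy for {Euryana, Microodon}.
VI: derived state '1' in Acroana, Euryana, Lithyx, Microodon, and Microyx only — synapomorphy for {Acroana, Euryana, Lithyx, Microodon, Microyx}.
VII (derived state '1') is unique to Microyx (autapomorphy; uninformative for grouping).
Most parsimonious ingroup topology: (((Microodon,Euryana),(Microyx,(Acroana,Lithyx))),Ophiodon).
Microodon and Euryana form a cherry on this tree, so they are sister taxa.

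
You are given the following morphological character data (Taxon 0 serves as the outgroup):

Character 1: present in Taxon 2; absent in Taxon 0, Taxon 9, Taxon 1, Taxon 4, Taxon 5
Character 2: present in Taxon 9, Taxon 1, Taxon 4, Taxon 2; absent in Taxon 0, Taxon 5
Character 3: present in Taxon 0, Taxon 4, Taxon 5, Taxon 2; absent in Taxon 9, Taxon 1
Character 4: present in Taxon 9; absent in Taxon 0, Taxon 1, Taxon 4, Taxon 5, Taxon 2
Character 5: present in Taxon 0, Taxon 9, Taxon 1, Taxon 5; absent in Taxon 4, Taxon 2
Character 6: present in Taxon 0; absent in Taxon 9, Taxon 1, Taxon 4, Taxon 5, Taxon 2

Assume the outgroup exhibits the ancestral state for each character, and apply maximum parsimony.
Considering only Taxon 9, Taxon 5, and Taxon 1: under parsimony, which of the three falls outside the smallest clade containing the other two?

Taxon 5

Character polarity is set by the outgroup: the derived state is whichever differs from the outgroup's state, so for Character 3, Character 5, Character 6 the derived state is 'absent', and for the remaining characters it is 'present'.
Character 1: derived state 'present' in Taxon 2 only — an autapomorphy, so it tells us nothing about relationships among taxa.
Character 2 (derived state 'present') is shared by Taxon 1, Taxon 2, Taxon 4, and Taxon 9 — a synapomorphy uniting that clade.
Character 3: derived state 'absent' in Taxon 1 and Taxon 9 only — synapomorphy for {Taxon 1, Taxon 9}.
Character 4 (derived state 'present') is unique to Taxon 9 (autapomorphy; uninformative for grouping).
Character 5 (derived state 'absent') is shared by Taxon 2 and Taxon 4 — a synapomorphy uniting that clade.
Character 6 (derived state 'absent') is shared by all ingroup taxa — unites the whole ingroup.
Most parsimonious ingroup topology: (((Taxon 9,Taxon 1),(Taxon 4,Taxon 2)),Taxon 5).
Taxon 9 and Taxon 1 share a more recent common ancestor with each other than either does with Taxon 5, so Taxon 5 is the least closely related of the three.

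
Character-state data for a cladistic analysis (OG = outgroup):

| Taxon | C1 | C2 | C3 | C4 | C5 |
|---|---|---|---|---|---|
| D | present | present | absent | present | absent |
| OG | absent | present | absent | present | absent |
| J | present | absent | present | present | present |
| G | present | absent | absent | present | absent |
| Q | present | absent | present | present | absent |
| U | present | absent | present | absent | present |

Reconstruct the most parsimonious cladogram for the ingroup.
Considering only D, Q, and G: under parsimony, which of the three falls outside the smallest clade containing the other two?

Character polarity is set by the outgroup: the derived state is whichever differs from the outgroup's state, so for C2, C4 the derived state is 'absent', and for the remaining characters it is 'present'.
All ingroup taxa share the derived state 'present' for C1; it defines the ingroup but does not resolve relationships within it.
Only G, J, Q, and U show the derived state 'absent' for C2, supporting them as a clade.
C3: derived state 'present' in J, Q, and U only — synapomorphy for {J, Q, U}.
C4: derived state 'absent' in U only — an autapomorphy, so it tells us nothing about relationships among taxa.
Only J and U show the derived state 'present' for C5, supporting them as a clade.
Most parsimonious ingroup topology: ((((U,J),Q),G),D).
Q and G share a more recent common ancestor with each other than either does with D, so D is the least closely related of the three.

D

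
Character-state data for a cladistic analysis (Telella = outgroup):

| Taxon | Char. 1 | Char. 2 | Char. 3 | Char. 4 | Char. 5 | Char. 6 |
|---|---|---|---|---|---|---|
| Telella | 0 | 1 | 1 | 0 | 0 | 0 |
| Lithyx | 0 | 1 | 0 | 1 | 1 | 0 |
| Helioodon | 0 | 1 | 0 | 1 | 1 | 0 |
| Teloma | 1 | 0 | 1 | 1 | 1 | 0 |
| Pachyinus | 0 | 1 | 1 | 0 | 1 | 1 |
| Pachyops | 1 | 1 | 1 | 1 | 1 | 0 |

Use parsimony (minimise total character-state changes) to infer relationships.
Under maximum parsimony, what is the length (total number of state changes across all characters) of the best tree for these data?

6

Character polarity is set by the outgroup: the derived state is whichever differs from the outgroup's state, so for Char. 2, Char. 3 the derived state is '0', and for the remaining characters it is '1'.
Char. 1: derived state '1' in Pachyops and Teloma only — synapomorphy for {Pachyops, Teloma}.
Char. 2: derived state '0' in Teloma only — an autapomorphy, so it tells us nothing about relationships among taxa.
Only Helioodon and Lithyx show the derived state '0' for Char. 3, supporting them as a clade.
Char. 4: derived state '1' in Helioodon, Lithyx, Pachyops, and Teloma only — synapomorphy for {Helioodon, Lithyx, Pachyops, Teloma}.
Char. 5 (derived state '1') is shared by all ingroup taxa — unites the whole ingroup.
Char. 6 (derived state '1') is unique to Pachyinus (autapomorphy; uninformative for grouping).
Most parsimonious ingroup topology: (((Lithyx,Helioodon),(Teloma,Pachyops)),Pachyinus).
Changes per character on this tree: Char. 1: 1; Char. 2: 1; Char. 3: 1; Char. 4: 1; Char. 5: 1; Char. 6: 1.
Total = 6.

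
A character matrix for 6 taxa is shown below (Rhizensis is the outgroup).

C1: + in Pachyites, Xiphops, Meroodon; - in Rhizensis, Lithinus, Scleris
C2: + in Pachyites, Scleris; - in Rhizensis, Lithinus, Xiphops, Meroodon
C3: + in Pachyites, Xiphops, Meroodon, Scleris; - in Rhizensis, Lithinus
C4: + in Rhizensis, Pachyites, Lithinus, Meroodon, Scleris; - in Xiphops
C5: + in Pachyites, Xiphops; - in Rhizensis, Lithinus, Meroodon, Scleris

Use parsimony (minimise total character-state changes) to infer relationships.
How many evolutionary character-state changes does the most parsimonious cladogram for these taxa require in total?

Character polarity is set by the outgroup: the derived state is whichever differs from the outgroup's state, so for C4 the derived state is '-', and for the remaining characters it is '+'.
C1: derived state '+' in Meroodon, Pachyites, and Xiphops only — synapomorphy for {Meroodon, Pachyites, Xiphops}.
C2 (state '+') occurs in Pachyites and Scleris but conflicts with the nesting implied by the other characters — most parsimoniously interpreted as homoplasy.
C3 (derived state '+') is shared by Meroodon, Pachyites, Scleris, and Xiphops — a synapomorphy uniting that clade.
C4: derived state '-' in Xiphops only — an autapomorphy, so it tells us nothing about relationships among taxa.
C5: derived state '+' in Pachyites and Xiphops only — synapomorphy for {Pachyites, Xiphops}.
Most parsimonious ingroup topology: ((((Pachyites,Xiphops),Meroodon),Scleris),Lithinus).
Changes per character on this tree: C1: 1; C2: 2; C3: 1; C4: 1; C5: 1.
Total = 6.

6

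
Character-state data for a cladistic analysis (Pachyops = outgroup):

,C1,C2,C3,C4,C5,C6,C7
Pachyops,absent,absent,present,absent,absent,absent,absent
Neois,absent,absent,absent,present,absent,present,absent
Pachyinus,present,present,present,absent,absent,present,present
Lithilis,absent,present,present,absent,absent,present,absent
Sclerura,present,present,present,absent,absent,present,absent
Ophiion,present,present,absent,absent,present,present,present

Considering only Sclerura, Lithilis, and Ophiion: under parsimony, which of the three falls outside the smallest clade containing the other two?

Lithilis

Character polarity is set by the outgroup: the derived state is whichever differs from the outgroup's state, so for C3 the derived state is 'absent', and for the remaining characters it is 'present'.
Only Ophiion, Pachyinus, and Sclerura show the derived state 'present' for C1, supporting them as a clade.
C2 (derived state 'present') is shared by Lithilis, Ophiion, Pachyinus, and Sclerura — a synapomorphy uniting that clade.
C3 groups Neois and Ophiion, which is incompatible with the clades supported by the remaining characters; treating it as convergent (homoplasy) costs fewer steps than any alternative tree.
C4: derived state 'present' in Neois only — an autapomorphy, so it tells us nothing about relationships among taxa.
C5: derived state 'present' in Ophiion only — an autapomorphy, so it tells us nothing about relationships among taxa.
C6 (derived state 'present') is shared by all ingroup taxa — unites the whole ingroup.
Only Ophiion and Pachyinus show the derived state 'present' for C7, supporting them as a clade.
Most parsimonious ingroup topology: (Neois,(((Pachyinus,Ophiion),Sclerura),Lithilis)).
Ophiion and Sclerura share a more recent common ancestor with each other than either does with Lithilis, so Lithilis is the least closely related of the three.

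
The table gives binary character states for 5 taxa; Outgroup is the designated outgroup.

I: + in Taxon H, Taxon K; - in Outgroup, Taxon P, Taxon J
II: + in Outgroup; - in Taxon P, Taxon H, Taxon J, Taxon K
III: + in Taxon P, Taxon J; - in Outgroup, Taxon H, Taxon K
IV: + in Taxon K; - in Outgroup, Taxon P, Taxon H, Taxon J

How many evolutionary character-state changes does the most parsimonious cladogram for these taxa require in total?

Character polarity is set by the outgroup: the derived state is whichever differs from the outgroup's state, so for II the derived state is '-', and for the remaining characters it is '+'.
I: derived state '+' in Taxon H and Taxon K only — synapomorphy for {Taxon H, Taxon K}.
All ingroup taxa share the derived state '-' for II; it defines the ingroup but does not resolve relationships within it.
Only Taxon J and Taxon P show the derived state '+' for III, supporting them as a clade.
IV (derived state '+') is unique to Taxon K (autapomorphy; uninformative for grouping).
Most parsimonious ingroup topology: ((Taxon P,Taxon J),(Taxon H,Taxon K)).
Changes per character on this tree: I: 1; II: 1; III: 1; IV: 1.
Total = 4.

4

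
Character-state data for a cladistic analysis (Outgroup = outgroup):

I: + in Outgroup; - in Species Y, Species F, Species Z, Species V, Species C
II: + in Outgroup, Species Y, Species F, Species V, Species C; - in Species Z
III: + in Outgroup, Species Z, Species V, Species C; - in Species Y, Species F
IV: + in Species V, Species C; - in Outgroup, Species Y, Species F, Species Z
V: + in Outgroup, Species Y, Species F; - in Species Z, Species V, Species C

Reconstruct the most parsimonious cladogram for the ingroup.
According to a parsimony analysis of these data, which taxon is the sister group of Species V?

Species C

Character polarity is set by the outgroup: the derived state is whichever differs from the outgroup's state, so for I, II, III, V the derived state is '-', and for the remaining characters it is '+'.
All ingroup taxa share the derived state '-' for I; it defines the ingroup but does not resolve relationships within it.
II (derived state '-') is unique to Species Z (autapomorphy; uninformative for grouping).
Only Species F and Species Y show the derived state '-' for III, supporting them as a clade.
Only Species C and Species V show the derived state '+' for IV, supporting them as a clade.
Only Species C, Species V, and Species Z show the derived state '-' for V, supporting them as a clade.
Most parsimonious ingroup topology: ((Species Y,Species F),(Species Z,(Species V,Species C))).
Species V and Species C form a cherry on this tree, so they are sister taxa.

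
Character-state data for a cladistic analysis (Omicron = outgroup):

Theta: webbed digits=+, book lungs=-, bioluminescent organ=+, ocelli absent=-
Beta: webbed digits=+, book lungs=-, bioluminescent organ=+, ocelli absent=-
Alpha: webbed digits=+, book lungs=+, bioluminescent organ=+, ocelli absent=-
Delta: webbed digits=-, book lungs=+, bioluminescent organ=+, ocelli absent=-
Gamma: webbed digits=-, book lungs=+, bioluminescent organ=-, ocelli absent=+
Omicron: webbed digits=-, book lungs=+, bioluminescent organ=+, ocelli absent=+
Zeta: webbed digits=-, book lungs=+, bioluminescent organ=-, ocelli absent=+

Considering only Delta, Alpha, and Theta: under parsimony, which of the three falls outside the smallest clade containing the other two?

Delta

Character polarity is set by the outgroup: the derived state is whichever differs from the outgroup's state, so for book lungs, bioluminescent organ, ocelli absent the derived state is '-', and for the remaining characters it is '+'.
webbed digits: derived state '+' in Alpha, Beta, and Theta only — synapomorphy for {Alpha, Beta, Theta}.
book lungs (derived state '-') is shared by Beta and Theta — a synapomorphy uniting that clade.
bioluminescent organ (derived state '-') is shared by Gamma and Zeta — a synapomorphy uniting that clade.
ocelli absent: derived state '-' in Alpha, Beta, Delta, and Theta only — synapomorphy for {Alpha, Beta, Delta, Theta}.
Most parsimonious ingroup topology: ((Delta,((Beta,Theta),Alpha)),(Gamma,Zeta)).
Alpha and Theta share a more recent common ancestor with each other than either does with Delta, so Delta is the least closely related of the three.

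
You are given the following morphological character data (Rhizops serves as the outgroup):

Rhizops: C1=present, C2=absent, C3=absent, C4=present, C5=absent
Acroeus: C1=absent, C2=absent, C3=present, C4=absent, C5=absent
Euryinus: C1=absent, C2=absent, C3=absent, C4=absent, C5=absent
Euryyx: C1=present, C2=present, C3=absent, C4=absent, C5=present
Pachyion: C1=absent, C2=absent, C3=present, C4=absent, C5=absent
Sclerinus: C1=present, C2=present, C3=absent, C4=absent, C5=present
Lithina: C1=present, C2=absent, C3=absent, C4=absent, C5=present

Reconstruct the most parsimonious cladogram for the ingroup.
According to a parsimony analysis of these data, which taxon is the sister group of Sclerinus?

Character polarity is set by the outgroup: the derived state is whichever differs from the outgroup's state, so for C1, C4 the derived state is 'absent', and for the remaining characters it is 'present'.
C1 (derived state 'absent') is shared by Acroeus, Euryinus, and Pachyion — a synapomorphy uniting that clade.
C2 (derived state 'present') is shared by Euryyx and Sclerinus — a synapomorphy uniting that clade.
Only Acroeus and Pachyion show the derived state 'present' for C3, supporting them as a clade.
All ingroup taxa share the derived state 'absent' for C4; it defines the ingroup but does not resolve relationships within it.
C5: derived state 'present' in Euryyx, Lithina, and Sclerinus only — synapomorphy for {Euryyx, Lithina, Sclerinus}.
Most parsimonious ingroup topology: (((Acroeus,Pachyion),Euryinus),((Euryyx,Sclerinus),Lithina)).
Sclerinus and Euryyx form a cherry on this tree, so they are sister taxa.

Euryyx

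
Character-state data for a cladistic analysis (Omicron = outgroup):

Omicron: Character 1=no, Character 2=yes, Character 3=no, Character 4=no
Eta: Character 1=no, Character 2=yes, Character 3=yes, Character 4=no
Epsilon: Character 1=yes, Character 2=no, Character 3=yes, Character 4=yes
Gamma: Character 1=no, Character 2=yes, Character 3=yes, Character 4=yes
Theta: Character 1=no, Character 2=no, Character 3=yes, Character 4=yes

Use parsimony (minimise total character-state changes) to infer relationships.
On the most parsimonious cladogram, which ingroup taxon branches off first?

Character polarity is set by the outgroup: the derived state is whichever differs from the outgroup's state, so for Character 2 the derived state is 'no', and for the remaining characters it is 'yes'.
Character 1 (derived state 'yes') is unique to Epsilon (autapomorphy; uninformative for grouping).
Character 2: derived state 'no' in Epsilon and Theta only — synapomorphy for {Epsilon, Theta}.
Character 3 (derived state 'yes') is shared by all ingroup taxa — unites the whole ingroup.
Only Epsilon, Gamma, and Theta show the derived state 'yes' for Character 4, supporting them as a clade.
Most parsimonious ingroup topology: (Eta,((Epsilon,Theta),Gamma)).
Eta is sister to the clade containing all other ingroup taxa, so it is the earliest-diverging (most basal) ingroup lineage.

Eta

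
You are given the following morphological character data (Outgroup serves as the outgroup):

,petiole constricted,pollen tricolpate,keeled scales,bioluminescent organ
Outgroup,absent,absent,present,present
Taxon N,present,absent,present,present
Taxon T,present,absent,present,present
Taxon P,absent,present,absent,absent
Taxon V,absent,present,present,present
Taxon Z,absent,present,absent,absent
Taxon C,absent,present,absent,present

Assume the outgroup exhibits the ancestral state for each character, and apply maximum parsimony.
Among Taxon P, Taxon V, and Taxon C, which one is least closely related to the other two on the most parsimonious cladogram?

Taxon V

Character polarity is set by the outgroup: the derived state is whichever differs from the outgroup's state, so for keeled scales, bioluminescent organ the derived state is 'absent', and for the remaining characters it is 'present'.
Only Taxon N and Taxon T show the derived state 'present' for petiole constricted, supporting them as a clade.
pollen tricolpate: derived state 'present' in Taxon C, Taxon P, Taxon V, and Taxon Z only — synapomorphy for {Taxon C, Taxon P, Taxon V, Taxon Z}.
keeled scales: derived state 'absent' in Taxon C, Taxon P, and Taxon Z only — synapomorphy for {Taxon C, Taxon P, Taxon Z}.
bioluminescent organ (derived state 'absent') is shared by Taxon P and Taxon Z — a synapomorphy uniting that clade.
Most parsimonious ingroup topology: ((Taxon N,Taxon T),(((Taxon P,Taxon Z),Taxon C),Taxon V)).
Taxon C and Taxon P share a more recent common ancestor with each other than either does with Taxon V, so Taxon V is the least closely related of the three.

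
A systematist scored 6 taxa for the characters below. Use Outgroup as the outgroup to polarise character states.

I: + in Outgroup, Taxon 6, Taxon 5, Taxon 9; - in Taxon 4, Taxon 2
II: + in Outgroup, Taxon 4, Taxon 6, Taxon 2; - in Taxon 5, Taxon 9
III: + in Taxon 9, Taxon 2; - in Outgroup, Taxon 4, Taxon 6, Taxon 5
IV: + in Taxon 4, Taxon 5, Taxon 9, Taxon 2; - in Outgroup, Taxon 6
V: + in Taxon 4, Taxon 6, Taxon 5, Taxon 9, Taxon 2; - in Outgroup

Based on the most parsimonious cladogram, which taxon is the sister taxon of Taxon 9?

Taxon 5

Character polarity is set by the outgroup: the derived state is whichever differs from the outgroup's state, so for I, II the derived state is '-', and for the remaining characters it is '+'.
I (derived state '-') is shared by Taxon 2 and Taxon 4 — a synapomorphy uniting that clade.
Only Taxon 5 and Taxon 9 show the derived state '-' for II, supporting them as a clade.
III groups Taxon 2 and Taxon 9, which is incompatible with the clades supported by the remaining characters; treating it as convergent (homoplasy) costs fewer steps than any alternative tree.
Only Taxon 2, Taxon 4, Taxon 5, and Taxon 9 show the derived state '+' for IV, supporting them as a clade.
V (derived state '+') is shared by all ingroup taxa — unites the whole ingroup.
Most parsimonious ingroup topology: (((Taxon 4,Taxon 2),(Taxon 5,Taxon 9)),Taxon 6).
Taxon 9 and Taxon 5 form a cherry on this tree, so they are sister taxa.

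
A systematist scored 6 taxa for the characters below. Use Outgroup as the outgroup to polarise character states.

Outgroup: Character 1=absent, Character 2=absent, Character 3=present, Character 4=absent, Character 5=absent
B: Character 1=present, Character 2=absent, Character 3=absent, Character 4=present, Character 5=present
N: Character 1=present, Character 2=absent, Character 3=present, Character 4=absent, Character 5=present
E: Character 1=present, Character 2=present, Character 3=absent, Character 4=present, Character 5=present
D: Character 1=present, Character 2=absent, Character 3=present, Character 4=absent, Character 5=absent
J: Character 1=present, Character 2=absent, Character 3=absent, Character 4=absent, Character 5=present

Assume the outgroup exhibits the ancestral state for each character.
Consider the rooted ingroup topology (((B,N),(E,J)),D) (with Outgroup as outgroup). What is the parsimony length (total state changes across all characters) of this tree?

Map each character onto (((B,N),(E,J)),D) (rooted by Outgroup) and count the minimum state changes it requires (Fitch parsimony):
Character 1: 1; Character 2: 1; Character 3: 2; Character 4: 2; Character 5: 1.
Total tree length = 7.

7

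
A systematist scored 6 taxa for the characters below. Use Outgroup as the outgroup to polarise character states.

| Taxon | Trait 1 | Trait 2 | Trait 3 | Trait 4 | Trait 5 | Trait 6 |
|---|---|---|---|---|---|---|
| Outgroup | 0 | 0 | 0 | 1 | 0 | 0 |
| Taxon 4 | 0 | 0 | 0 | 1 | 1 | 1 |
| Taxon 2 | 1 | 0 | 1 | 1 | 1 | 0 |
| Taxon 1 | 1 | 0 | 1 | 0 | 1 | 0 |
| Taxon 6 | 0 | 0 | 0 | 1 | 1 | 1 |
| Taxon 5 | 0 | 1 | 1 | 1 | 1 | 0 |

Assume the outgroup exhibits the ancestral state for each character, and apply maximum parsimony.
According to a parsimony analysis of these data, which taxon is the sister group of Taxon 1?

Taxon 2

Character polarity is set by the outgroup: the derived state is whichever differs from the outgroup's state, so for Trait 4 the derived state is '0', and for the remaining characters it is '1'.
Trait 1 (derived state '1') is shared by Taxon 1 and Taxon 2 — a synapomorphy uniting that clade.
Trait 2 (derived state '1') is unique to Taxon 5 (autapomorphy; uninformative for grouping).
Only Taxon 1, Taxon 2, and Taxon 5 show the derived state '1' for Trait 3, supporting them as a clade.
Trait 4 (derived state '0') is unique to Taxon 1 (autapomorphy; uninformative for grouping).
All ingroup taxa share the derived state '1' for Trait 5; it defines the ingroup but does not resolve relationships within it.
Trait 6: derived state '1' in Taxon 4 and Taxon 6 only — synapomorphy for {Taxon 4, Taxon 6}.
Most parsimonious ingroup topology: ((Taxon 4,Taxon 6),((Taxon 2,Taxon 1),Taxon 5)).
Taxon 1 and Taxon 2 form a cherry on this tree, so they are sister taxa.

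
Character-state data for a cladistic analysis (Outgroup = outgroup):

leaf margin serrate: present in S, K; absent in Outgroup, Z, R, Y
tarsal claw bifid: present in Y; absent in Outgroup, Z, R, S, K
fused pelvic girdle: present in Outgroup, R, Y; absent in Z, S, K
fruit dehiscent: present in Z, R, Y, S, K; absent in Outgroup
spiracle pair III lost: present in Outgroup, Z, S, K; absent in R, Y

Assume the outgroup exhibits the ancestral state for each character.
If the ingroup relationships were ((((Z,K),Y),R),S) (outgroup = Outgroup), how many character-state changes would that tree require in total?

8

Map each character onto ((((Z,K),Y),R),S) (rooted by Outgroup) and count the minimum state changes it requires (Fitch parsimony):
leaf margin serrate: 2; tarsal claw bifid: 1; fused pelvic girdle: 2; fruit dehiscent: 1; spiracle pair III lost: 2.
Total tree length = 8.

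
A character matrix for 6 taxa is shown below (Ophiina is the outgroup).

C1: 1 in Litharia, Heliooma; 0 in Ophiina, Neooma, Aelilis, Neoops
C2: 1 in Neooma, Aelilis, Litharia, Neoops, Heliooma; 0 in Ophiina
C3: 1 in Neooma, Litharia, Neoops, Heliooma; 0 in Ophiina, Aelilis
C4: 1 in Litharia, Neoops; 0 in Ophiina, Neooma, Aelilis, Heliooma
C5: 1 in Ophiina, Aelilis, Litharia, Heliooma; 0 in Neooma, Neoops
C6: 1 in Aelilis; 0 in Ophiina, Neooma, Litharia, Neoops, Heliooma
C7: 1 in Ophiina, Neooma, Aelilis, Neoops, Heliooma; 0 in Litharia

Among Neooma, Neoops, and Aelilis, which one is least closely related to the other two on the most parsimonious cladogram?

Aelilis

Character polarity is set by the outgroup: the derived state is whichever differs from the outgroup's state, so for C5, C7 the derived state is '0', and for the remaining characters it is '1'.
C1: derived state '1' in Heliooma and Litharia only — synapomorphy for {Heliooma, Litharia}.
C2 (derived state '1') is shared by all ingroup taxa — unites the whole ingroup.
C3 (derived state '1') is shared by Heliooma, Litharia, Neooma, and Neoops — a synapomorphy uniting that clade.
C4 groups Litharia and Neoops, which is incompatible with the clades supported by the remaining characters; treating it as convergent (homoplasy) costs fewer steps than any alternative tree.
C5 (derived state '0') is shared by Neooma and Neoops — a synapomorphy uniting that clade.
C6 (derived state '1') is unique to Aelilis (autapomorphy; uninformative for grouping).
C7 (derived state '0') is unique to Litharia (autapomorphy; uninformative for grouping).
Most parsimonious ingroup topology: (((Neooma,Neoops),(Litharia,Heliooma)),Aelilis).
Neooma and Neoops share a more recent common ancestor with each other than either does with Aelilis, so Aelilis is the least closely related of the three.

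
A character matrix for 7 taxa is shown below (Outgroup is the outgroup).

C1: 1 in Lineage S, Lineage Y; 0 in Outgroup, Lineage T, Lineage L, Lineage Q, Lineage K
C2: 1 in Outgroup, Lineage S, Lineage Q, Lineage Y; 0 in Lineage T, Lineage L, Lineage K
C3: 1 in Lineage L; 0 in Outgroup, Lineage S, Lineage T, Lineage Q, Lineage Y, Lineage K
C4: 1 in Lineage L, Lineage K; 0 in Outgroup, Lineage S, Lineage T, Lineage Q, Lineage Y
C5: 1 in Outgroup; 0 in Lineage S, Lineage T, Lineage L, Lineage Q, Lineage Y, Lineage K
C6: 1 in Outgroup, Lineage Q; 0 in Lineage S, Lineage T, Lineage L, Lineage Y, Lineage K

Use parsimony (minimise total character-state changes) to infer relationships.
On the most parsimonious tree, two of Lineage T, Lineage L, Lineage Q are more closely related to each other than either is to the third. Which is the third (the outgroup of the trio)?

Lineage Q

Character polarity is set by the outgroup: the derived state is whichever differs from the outgroup's state, so for C2, C5, C6 the derived state is '0', and for the remaining characters it is '1'.
C1 (derived state '1') is shared by Lineage S and Lineage Y — a synapomorphy uniting that clade.
C2 (derived state '0') is shared by Lineage K, Lineage L, and Lineage T — a synapomorphy uniting that clade.
C3: derived state '1' in Lineage L only — an autapomorphy, so it tells us nothing about relationships among taxa.
Only Lineage K and Lineage L show the derived state '1' for C4, supporting them as a clade.
All ingroup taxa share the derived state '0' for C5; it defines the ingroup but does not resolve relationships within it.
Only Lineage K, Lineage L, Lineage S, Lineage T, and Lineage Y show the derived state '0' for C6, supporting them as a clade.
Most parsimonious ingroup topology: (((Lineage S,Lineage Y),(Lineage T,(Lineage L,Lineage K))),Lineage Q).
Lineage L and Lineage T share a more recent common ancestor with each other than either does with Lineage Q, so Lineage Q is the least closely related of the three.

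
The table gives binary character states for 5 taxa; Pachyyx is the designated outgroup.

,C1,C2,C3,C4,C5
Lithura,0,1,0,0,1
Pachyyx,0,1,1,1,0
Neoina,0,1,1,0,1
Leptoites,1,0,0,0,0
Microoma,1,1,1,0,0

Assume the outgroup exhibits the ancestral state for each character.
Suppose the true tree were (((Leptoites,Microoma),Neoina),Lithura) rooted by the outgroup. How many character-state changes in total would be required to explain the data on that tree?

Map each character onto (((Leptoites,Microoma),Neoina),Lithura) (rooted by Pachyyx) and count the minimum state changes it requires (Fitch parsimony):
C1: 1; C2: 1; C3: 2; C4: 1; C5: 2.
Total tree length = 7.

7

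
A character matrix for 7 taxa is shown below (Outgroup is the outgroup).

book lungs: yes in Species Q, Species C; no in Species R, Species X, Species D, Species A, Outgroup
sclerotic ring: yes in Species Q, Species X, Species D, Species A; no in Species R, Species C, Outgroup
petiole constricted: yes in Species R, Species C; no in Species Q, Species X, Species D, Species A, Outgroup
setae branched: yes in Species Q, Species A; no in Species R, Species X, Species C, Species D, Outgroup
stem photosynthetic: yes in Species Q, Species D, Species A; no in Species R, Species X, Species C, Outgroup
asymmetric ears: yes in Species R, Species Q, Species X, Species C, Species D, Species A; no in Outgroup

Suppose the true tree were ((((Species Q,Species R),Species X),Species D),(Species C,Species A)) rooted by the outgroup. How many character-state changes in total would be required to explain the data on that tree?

13

Map each character onto ((((Species Q,Species R),Species X),Species D),(Species C,Species A)) (rooted by Outgroup) and count the minimum state changes it requires (Fitch parsimony):
book lungs: 2; sclerotic ring: 3; petiole constricted: 2; setae branched: 2; stem photosynthetic: 3; asymmetric ears: 1.
Total tree length = 13.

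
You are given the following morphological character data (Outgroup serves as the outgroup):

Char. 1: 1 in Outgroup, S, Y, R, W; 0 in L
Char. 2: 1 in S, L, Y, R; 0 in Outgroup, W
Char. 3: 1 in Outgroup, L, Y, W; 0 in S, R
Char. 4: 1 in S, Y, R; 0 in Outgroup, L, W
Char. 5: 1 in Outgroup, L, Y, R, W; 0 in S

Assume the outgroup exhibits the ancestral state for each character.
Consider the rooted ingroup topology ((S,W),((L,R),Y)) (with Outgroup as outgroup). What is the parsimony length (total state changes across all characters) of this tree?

9

Map each character onto ((S,W),((L,R),Y)) (rooted by Outgroup) and count the minimum state changes it requires (Fitch parsimony):
Char. 1: 1; Char. 2: 2; Char. 3: 2; Char. 4: 3; Char. 5: 1.
Total tree length = 9.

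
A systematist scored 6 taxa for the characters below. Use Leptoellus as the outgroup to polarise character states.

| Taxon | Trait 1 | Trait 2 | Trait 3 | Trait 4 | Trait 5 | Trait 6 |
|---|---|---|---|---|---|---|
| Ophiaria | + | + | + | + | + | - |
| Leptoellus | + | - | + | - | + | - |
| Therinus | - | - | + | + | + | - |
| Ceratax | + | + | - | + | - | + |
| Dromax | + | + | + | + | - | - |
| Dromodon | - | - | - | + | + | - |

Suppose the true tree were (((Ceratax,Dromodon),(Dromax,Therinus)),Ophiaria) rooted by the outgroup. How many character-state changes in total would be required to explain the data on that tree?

Map each character onto (((Ceratax,Dromodon),(Dromax,Therinus)),Ophiaria) (rooted by Leptoellus) and count the minimum state changes it requires (Fitch parsimony):
Trait 1: 2; Trait 2: 3; Trait 3: 1; Trait 4: 1; Trait 5: 2; Trait 6: 1.
Total tree length = 10.

10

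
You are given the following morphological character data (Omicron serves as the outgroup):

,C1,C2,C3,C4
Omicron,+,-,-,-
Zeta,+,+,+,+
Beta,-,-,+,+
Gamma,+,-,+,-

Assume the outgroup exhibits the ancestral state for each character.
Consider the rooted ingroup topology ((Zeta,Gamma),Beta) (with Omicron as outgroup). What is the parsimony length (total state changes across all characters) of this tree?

5

Map each character onto ((Zeta,Gamma),Beta) (rooted by Omicron) and count the minimum state changes it requires (Fitch parsimony):
C1: 1; C2: 1; C3: 1; C4: 2.
Total tree length = 5.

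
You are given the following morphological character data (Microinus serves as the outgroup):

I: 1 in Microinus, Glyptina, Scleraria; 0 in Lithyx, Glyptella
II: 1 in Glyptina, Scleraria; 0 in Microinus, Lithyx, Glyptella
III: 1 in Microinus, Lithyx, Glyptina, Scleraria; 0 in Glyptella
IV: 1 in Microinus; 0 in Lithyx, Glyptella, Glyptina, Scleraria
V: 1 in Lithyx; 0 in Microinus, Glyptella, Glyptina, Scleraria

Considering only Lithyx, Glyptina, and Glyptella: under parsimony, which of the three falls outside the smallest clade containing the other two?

Character polarity is set by the outgroup: the derived state is whichever differs from the outgroup's state, so for I, III, IV the derived state is '0', and for the remaining characters it is '1'.
Only Glyptella and Lithyx show the derived state '0' for I, supporting them as a clade.
II: derived state '1' in Glyptina and Scleraria only — synapomorphy for {Glyptina, Scleraria}.
III (derived state '0') is unique to Glyptella (autapomorphy; uninformative for grouping).
All ingroup taxa share the derived state '0' for IV; it defines the ingroup but does not resolve relationships within it.
V (derived state '1') is unique to Lithyx (autapomorphy; uninformative for grouping).
Most parsimonious ingroup topology: ((Lithyx,Glyptella),(Glyptina,Scleraria)).
Lithyx and Glyptella share a more recent common ancestor with each other than either does with Glyptina, so Glyptina is the least closely related of the three.

Glyptina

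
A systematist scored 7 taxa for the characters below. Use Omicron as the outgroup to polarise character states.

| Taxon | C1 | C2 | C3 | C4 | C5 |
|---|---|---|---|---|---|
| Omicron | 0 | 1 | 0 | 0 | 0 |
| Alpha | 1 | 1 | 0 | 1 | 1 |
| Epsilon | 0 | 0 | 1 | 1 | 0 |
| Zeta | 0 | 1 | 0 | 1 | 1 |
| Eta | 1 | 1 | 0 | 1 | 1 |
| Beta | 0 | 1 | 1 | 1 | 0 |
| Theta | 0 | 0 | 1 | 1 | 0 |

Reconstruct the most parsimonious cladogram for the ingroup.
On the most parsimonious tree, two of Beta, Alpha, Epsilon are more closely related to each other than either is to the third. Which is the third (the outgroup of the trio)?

Alpha

Character polarity is set by the outgroup: the derived state is whichever differs from the outgroup's state, so for C2 the derived state is '0', and for the remaining characters it is '1'.
C1: derived state '1' in Alpha and Eta only — synapomorphy for {Alpha, Eta}.
C2 (derived state '0') is shared by Epsilon and Theta — a synapomorphy uniting that clade.
C3: derived state '1' in Beta, Epsilon, and Theta only — synapomorphy for {Beta, Epsilon, Theta}.
All ingroup taxa share the derived state '1' for C4; it defines the ingroup but does not resolve relationships within it.
C5 (derived state '1') is shared by Alpha, Eta, and Zeta — a synapomorphy uniting that clade.
Most parsimonious ingroup topology: (((Alpha,Eta),Zeta),((Epsilon,Theta),Beta)).
Beta and Epsilon share a more recent common ancestor with each other than either does with Alpha, so Alpha is the least closely related of the three.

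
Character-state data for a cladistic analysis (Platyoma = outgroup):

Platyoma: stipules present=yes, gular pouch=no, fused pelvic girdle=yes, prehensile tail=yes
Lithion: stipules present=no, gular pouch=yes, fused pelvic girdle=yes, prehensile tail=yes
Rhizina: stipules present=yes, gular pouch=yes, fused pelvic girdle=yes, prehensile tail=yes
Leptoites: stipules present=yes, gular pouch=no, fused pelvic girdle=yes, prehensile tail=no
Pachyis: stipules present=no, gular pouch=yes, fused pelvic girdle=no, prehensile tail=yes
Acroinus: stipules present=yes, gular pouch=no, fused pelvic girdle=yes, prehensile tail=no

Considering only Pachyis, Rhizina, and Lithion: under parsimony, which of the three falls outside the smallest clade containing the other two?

Character polarity is set by the outgroup: the derived state is whichever differs from the outgroup's state, so for stipules present, fused pelvic girdle, prehensile tail the derived state is 'no', and for the remaining characters it is 'yes'.
Only Lithion and Pachyis show the derived state 'no' for stipules present, supporting them as a clade.
gular pouch (derived state 'yes') is shared by Lithion, Pachyis, and Rhizina — a synapomorphy uniting that clade.
fused pelvic girdle: derived state 'no' in Pachyis only — an autapomorphy, so it tells us nothing about relationships among taxa.
Only Acroinus and Leptoites show the derived state 'no' for prehensile tail, supporting them as a clade.
Most parsimonious ingroup topology: (((Lithion,Pachyis),Rhizina),(Leptoites,Acroinus)).
Lithion and Pachyis share a more recent common ancestor with each other than either does with Rhizina, so Rhizina is the least closely related of the three.

Rhizina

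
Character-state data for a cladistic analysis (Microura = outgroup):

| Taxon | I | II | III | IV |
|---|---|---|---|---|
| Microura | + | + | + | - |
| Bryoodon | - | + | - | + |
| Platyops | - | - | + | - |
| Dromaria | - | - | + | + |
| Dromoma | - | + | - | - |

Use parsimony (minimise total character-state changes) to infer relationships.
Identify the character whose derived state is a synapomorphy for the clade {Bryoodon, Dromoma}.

III

Character polarity is set by the outgroup: the derived state is whichever differs from the outgroup's state, so for I, II, III the derived state is '-', and for the remaining characters it is '+'.
I (derived state '-') is shared by all ingroup taxa — unites the whole ingroup.
II: derived state '-' in Dromaria and Platyops only — synapomorphy for {Dromaria, Platyops}.
Only Bryoodon and Dromoma show the derived state '-' for III, supporting them as a clade.
IV (state '+') occurs in Bryoodon and Dromaria but conflicts with the nesting implied by the other characters — most parsimoniously interpreted as homoplasy.
Most parsimonious ingroup topology: ((Bryoodon,Dromoma),(Platyops,Dromaria)).
The clade {Bryoodon, Dromoma} is supported by III: its derived state '-' occurs in exactly those taxa and in no other taxon (including the outgroup).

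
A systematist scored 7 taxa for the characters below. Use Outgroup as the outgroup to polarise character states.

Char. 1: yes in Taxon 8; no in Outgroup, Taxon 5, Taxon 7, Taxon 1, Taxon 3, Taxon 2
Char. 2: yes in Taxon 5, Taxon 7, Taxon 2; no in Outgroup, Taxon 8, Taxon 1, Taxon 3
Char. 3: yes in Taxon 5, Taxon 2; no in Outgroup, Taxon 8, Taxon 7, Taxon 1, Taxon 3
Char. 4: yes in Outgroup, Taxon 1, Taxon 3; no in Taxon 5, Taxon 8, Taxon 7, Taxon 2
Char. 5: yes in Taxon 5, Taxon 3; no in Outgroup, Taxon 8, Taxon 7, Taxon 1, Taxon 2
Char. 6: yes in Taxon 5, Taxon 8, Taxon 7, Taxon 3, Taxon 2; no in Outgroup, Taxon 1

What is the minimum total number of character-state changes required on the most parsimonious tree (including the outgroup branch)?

7

Character polarity is set by the outgroup: the derived state is whichever differs from the outgroup's state, so for Char. 4 the derived state is 'no', and for the remaining characters it is 'yes'.
Char. 1 (derived state 'yes') is unique to Taxon 8 (autapomorphy; uninformative for grouping).
Only Taxon 2, Taxon 5, and Taxon 7 show the derived state 'yes' for Char. 2, supporting them as a clade.
Char. 3: derived state 'yes' in Taxon 2 and Taxon 5 only — synapomorphy for {Taxon 2, Taxon 5}.
Only Taxon 2, Taxon 5, Taxon 7, and Taxon 8 show the derived state 'no' for Char. 4, supporting them as a clade.
Char. 5 (state 'yes') occurs in Taxon 3 and Taxon 5 but conflicts with the nesting implied by the other characters — most parsimoniously interpreted as homoplasy.
Char. 6: derived state 'yes' in Taxon 2, Taxon 3, Taxon 5, Taxon 7, and Taxon 8 only — synapomorphy for {Taxon 2, Taxon 3, Taxon 5, Taxon 7, Taxon 8}.
Most parsimonious ingroup topology: (((((Taxon 5,Taxon 2),Taxon 7),Taxon 8),Taxon 3),Taxon 1).
Changes per character on this tree: Char. 1: 1; Char. 2: 1; Char. 3: 1; Char. 4: 1; Char. 5: 2; Char. 6: 1.
Total = 7.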